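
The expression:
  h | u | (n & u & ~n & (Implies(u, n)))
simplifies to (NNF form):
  h | u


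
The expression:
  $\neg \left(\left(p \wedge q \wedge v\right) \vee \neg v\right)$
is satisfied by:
  {v: True, p: False, q: False}
  {q: True, v: True, p: False}
  {p: True, v: True, q: False}


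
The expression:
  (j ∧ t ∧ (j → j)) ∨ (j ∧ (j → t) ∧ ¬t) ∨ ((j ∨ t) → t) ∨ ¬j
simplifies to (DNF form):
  t ∨ ¬j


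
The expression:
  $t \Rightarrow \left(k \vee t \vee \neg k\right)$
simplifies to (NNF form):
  $\text{True}$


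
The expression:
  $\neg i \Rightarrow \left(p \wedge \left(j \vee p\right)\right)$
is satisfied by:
  {i: True, p: True}
  {i: True, p: False}
  {p: True, i: False}


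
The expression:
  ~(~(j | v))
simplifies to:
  j | v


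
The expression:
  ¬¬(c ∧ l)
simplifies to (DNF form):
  c ∧ l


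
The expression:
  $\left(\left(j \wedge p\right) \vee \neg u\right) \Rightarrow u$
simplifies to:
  $u$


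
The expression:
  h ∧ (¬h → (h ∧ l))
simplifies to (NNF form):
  h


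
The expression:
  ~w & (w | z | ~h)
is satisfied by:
  {z: True, h: False, w: False}
  {h: False, w: False, z: False}
  {z: True, h: True, w: False}


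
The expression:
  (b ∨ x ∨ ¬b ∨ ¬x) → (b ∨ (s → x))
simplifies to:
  b ∨ x ∨ ¬s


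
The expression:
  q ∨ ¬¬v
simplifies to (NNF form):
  q ∨ v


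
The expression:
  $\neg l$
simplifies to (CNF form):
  $\neg l$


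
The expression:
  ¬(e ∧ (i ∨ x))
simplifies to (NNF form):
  (¬i ∧ ¬x) ∨ ¬e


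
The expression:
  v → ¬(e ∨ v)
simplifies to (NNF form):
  ¬v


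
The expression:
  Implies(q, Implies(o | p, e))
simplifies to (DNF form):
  e | ~q | (~o & ~p)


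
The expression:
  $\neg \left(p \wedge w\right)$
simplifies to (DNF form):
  $\neg p \vee \neg w$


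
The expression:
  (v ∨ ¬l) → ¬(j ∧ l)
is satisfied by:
  {l: False, v: False, j: False}
  {j: True, l: False, v: False}
  {v: True, l: False, j: False}
  {j: True, v: True, l: False}
  {l: True, j: False, v: False}
  {j: True, l: True, v: False}
  {v: True, l: True, j: False}


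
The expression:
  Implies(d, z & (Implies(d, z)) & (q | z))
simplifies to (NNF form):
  z | ~d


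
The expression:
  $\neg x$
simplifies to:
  $\neg x$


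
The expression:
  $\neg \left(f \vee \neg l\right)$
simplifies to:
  $l \wedge \neg f$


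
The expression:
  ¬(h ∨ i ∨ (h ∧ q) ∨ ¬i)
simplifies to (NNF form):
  False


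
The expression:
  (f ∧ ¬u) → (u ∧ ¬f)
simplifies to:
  u ∨ ¬f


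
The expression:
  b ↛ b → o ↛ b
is always true.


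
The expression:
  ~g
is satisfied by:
  {g: False}


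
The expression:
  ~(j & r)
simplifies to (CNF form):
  ~j | ~r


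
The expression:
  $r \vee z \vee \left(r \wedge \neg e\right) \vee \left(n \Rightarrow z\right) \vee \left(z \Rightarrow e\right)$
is always true.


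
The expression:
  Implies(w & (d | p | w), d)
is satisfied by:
  {d: True, w: False}
  {w: False, d: False}
  {w: True, d: True}


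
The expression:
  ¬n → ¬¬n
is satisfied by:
  {n: True}


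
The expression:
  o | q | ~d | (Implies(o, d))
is always true.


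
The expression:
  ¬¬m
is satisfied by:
  {m: True}


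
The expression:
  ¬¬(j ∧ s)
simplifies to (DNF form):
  j ∧ s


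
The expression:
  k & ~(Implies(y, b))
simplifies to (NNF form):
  k & y & ~b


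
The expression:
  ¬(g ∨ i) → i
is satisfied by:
  {i: True, g: True}
  {i: True, g: False}
  {g: True, i: False}


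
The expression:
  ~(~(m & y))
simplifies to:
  m & y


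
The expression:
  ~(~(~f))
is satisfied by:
  {f: False}


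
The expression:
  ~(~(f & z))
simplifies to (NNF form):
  f & z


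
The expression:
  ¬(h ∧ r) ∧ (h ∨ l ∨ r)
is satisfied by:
  {l: True, h: False, r: False}
  {r: True, l: True, h: False}
  {r: True, l: False, h: False}
  {h: True, l: True, r: False}
  {h: True, l: False, r: False}


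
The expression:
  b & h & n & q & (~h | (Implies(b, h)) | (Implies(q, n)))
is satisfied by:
  {h: True, b: True, q: True, n: True}


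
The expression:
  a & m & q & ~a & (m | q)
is never true.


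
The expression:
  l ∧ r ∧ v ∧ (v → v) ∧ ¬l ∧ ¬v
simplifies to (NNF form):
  False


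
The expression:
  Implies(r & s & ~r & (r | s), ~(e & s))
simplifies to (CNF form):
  True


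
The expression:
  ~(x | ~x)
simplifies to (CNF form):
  False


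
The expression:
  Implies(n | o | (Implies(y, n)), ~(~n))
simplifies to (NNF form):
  n | (y & ~o)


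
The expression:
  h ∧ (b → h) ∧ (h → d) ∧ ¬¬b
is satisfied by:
  {h: True, b: True, d: True}


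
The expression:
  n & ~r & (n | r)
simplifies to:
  n & ~r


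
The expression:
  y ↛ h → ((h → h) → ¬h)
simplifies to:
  True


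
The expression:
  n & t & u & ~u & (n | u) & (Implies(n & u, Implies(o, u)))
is never true.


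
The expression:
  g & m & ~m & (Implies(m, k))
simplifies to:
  False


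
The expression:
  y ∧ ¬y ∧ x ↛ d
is never true.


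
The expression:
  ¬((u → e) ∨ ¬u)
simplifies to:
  u ∧ ¬e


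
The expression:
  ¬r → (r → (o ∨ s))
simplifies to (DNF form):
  True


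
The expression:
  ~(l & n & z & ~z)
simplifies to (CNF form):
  True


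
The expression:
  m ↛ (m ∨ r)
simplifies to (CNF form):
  False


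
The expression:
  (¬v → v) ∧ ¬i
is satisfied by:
  {v: True, i: False}


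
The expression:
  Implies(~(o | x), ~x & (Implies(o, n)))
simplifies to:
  True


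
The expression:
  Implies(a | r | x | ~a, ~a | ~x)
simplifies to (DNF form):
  ~a | ~x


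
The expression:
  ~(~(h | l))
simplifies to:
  h | l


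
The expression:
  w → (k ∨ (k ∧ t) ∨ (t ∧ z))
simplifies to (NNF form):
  k ∨ (t ∧ z) ∨ ¬w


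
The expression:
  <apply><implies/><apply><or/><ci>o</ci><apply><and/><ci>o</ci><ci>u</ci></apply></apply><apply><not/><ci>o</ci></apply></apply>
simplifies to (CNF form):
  <apply><not/><ci>o</ci></apply>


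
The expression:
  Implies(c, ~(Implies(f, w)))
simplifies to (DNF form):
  ~c | (f & ~w)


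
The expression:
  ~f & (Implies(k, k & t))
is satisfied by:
  {t: True, k: False, f: False}
  {k: False, f: False, t: False}
  {t: True, k: True, f: False}


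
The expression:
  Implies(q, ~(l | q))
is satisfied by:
  {q: False}


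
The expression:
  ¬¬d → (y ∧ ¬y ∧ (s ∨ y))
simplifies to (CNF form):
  ¬d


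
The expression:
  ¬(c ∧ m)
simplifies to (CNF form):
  ¬c ∨ ¬m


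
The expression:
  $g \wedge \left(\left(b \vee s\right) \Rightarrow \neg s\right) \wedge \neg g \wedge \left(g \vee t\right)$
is never true.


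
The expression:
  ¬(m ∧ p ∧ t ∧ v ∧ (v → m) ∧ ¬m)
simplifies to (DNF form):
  True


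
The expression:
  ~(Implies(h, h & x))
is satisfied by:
  {h: True, x: False}


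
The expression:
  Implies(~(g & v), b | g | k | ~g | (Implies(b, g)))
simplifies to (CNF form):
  True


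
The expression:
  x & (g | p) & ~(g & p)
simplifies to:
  x & (g | p) & (~g | ~p)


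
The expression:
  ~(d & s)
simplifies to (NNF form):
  ~d | ~s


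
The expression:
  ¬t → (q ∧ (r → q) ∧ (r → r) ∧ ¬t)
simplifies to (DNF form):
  q ∨ t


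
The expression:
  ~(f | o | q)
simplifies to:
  ~f & ~o & ~q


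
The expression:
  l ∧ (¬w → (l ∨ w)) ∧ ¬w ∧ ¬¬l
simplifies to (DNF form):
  l ∧ ¬w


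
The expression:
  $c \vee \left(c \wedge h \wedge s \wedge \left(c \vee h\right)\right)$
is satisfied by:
  {c: True}


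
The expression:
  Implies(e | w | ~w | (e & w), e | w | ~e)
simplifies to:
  True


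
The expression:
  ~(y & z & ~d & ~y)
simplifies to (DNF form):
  True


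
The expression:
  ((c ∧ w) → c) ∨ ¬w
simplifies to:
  True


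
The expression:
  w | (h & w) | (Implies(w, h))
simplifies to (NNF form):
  True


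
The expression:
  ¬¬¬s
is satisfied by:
  {s: False}


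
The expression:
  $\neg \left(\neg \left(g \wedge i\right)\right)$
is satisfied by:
  {i: True, g: True}


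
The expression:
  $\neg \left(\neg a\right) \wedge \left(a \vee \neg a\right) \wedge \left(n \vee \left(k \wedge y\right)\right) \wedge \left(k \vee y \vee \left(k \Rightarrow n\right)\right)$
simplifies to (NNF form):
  $a \wedge \left(k \vee n\right) \wedge \left(n \vee y\right)$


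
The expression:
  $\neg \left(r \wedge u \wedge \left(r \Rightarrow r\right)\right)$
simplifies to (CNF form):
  $\neg r \vee \neg u$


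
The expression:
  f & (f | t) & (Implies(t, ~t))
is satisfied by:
  {f: True, t: False}


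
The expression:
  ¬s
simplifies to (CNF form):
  ¬s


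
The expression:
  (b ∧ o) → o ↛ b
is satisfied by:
  {o: False, b: False}
  {b: True, o: False}
  {o: True, b: False}


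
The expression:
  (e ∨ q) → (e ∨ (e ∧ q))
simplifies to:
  e ∨ ¬q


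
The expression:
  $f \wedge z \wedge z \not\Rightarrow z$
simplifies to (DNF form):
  $\text{False}$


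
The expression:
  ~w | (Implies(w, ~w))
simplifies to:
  ~w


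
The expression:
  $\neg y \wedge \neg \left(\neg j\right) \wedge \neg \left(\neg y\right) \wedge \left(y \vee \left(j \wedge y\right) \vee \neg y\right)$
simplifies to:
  $\text{False}$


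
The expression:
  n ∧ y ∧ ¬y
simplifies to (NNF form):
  False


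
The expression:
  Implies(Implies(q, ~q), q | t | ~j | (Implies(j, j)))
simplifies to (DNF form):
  True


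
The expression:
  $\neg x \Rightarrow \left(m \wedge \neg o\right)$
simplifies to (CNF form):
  $\left(m \vee x\right) \wedge \left(x \vee \neg o\right)$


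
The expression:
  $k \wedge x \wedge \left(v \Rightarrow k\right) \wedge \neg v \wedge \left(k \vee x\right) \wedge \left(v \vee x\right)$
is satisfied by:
  {x: True, k: True, v: False}


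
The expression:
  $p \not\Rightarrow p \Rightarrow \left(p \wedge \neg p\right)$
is always true.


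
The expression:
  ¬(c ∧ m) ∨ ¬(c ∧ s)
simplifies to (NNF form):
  ¬c ∨ ¬m ∨ ¬s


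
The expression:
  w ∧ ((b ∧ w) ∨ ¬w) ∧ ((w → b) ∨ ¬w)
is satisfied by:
  {w: True, b: True}


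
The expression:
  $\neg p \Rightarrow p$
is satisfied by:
  {p: True}


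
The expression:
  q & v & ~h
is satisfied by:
  {q: True, v: True, h: False}


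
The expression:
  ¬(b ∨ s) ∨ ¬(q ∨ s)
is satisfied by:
  {q: False, s: False, b: False}
  {b: True, q: False, s: False}
  {q: True, b: False, s: False}


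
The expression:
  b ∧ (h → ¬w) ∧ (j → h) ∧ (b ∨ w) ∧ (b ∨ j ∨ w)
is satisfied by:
  {b: True, j: False, w: False, h: False}
  {h: True, b: True, j: False, w: False}
  {w: True, b: True, j: False, h: False}
  {h: True, b: True, j: True, w: False}


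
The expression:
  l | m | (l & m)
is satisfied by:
  {m: True, l: True}
  {m: True, l: False}
  {l: True, m: False}


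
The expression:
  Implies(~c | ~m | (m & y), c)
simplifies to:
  c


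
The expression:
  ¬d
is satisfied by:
  {d: False}


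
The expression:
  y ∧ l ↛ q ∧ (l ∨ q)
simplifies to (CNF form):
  l ∧ y ∧ ¬q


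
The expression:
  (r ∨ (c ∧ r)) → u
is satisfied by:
  {u: True, r: False}
  {r: False, u: False}
  {r: True, u: True}


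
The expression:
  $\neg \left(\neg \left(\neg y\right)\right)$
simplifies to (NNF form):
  $\neg y$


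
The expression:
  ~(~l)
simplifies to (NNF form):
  l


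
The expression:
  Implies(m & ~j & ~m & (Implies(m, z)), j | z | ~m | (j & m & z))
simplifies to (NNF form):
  True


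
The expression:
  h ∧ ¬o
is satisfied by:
  {h: True, o: False}


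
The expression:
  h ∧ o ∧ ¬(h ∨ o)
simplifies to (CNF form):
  False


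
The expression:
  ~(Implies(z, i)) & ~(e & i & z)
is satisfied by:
  {z: True, i: False}


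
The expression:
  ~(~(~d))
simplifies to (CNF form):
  ~d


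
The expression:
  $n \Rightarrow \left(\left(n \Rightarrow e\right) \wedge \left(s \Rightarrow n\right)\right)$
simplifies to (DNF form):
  $e \vee \neg n$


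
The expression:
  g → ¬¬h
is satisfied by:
  {h: True, g: False}
  {g: False, h: False}
  {g: True, h: True}


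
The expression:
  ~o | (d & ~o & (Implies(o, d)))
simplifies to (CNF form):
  ~o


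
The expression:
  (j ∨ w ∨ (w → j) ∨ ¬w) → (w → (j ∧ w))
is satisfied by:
  {j: True, w: False}
  {w: False, j: False}
  {w: True, j: True}


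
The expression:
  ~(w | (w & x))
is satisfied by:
  {w: False}


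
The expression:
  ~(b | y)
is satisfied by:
  {y: False, b: False}


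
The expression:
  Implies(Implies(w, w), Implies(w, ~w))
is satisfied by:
  {w: False}


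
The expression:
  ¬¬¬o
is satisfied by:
  {o: False}


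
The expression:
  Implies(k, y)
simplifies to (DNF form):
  y | ~k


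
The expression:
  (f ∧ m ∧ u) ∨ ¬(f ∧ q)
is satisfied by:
  {u: True, m: True, q: False, f: False}
  {u: True, m: False, q: False, f: False}
  {m: True, f: False, u: False, q: False}
  {f: False, m: False, u: False, q: False}
  {f: True, u: True, m: True, q: False}
  {f: True, u: True, m: False, q: False}
  {f: True, m: True, u: False, q: False}
  {f: True, m: False, u: False, q: False}
  {q: True, u: True, m: True, f: False}
  {q: True, u: True, m: False, f: False}
  {q: True, m: True, u: False, f: False}
  {q: True, m: False, u: False, f: False}
  {f: True, q: True, u: True, m: True}


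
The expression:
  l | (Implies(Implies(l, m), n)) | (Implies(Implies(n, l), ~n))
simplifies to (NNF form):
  True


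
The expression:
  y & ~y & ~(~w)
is never true.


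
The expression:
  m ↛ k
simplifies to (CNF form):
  m ∧ ¬k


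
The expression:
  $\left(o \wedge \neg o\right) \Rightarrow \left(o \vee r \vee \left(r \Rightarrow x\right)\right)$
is always true.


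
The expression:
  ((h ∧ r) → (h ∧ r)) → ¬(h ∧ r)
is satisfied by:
  {h: False, r: False}
  {r: True, h: False}
  {h: True, r: False}


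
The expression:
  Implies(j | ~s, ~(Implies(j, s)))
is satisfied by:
  {s: True, j: False}
  {j: True, s: False}


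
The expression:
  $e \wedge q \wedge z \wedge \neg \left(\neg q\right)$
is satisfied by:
  {z: True, e: True, q: True}


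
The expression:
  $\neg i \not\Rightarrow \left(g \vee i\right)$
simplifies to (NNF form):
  $\neg g \wedge \neg i$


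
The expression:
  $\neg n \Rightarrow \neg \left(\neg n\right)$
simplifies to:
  $n$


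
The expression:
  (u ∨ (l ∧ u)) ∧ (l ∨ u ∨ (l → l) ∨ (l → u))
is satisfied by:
  {u: True}


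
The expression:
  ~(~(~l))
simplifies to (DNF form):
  ~l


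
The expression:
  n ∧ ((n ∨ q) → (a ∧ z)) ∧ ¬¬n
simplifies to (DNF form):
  a ∧ n ∧ z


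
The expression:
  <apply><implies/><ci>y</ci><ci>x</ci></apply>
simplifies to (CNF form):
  <apply><or/><ci>x</ci><apply><not/><ci>y</ci></apply></apply>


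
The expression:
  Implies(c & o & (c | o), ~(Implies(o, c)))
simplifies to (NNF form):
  ~c | ~o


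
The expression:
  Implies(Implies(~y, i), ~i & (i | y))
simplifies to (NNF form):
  ~i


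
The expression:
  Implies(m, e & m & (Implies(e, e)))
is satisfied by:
  {e: True, m: False}
  {m: False, e: False}
  {m: True, e: True}


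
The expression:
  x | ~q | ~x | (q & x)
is always true.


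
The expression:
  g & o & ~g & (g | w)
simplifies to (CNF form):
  False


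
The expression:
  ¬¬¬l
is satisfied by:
  {l: False}


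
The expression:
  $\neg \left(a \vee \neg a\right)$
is never true.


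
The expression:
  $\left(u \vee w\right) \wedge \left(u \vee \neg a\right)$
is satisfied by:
  {u: True, w: True, a: False}
  {u: True, w: False, a: False}
  {a: True, u: True, w: True}
  {a: True, u: True, w: False}
  {w: True, a: False, u: False}


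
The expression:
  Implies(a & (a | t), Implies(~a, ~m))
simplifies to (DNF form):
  True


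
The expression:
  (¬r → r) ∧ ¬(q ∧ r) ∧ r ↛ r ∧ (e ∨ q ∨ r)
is never true.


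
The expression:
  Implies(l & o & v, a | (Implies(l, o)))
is always true.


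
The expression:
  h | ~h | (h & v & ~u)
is always true.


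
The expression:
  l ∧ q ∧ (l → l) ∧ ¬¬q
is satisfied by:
  {q: True, l: True}


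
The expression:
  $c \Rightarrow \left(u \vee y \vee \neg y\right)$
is always true.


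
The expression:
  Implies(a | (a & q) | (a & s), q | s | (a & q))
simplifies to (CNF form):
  q | s | ~a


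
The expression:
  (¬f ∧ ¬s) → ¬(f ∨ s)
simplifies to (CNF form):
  True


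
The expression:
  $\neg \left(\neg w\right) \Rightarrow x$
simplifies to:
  $x \vee \neg w$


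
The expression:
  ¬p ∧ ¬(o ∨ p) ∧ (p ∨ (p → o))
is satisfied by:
  {o: False, p: False}


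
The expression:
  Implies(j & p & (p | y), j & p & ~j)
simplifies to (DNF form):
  ~j | ~p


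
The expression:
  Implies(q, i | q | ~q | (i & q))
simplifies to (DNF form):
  True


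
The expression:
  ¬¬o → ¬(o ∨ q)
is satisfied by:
  {o: False}


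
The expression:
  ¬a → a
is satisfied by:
  {a: True}


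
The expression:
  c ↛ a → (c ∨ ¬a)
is always true.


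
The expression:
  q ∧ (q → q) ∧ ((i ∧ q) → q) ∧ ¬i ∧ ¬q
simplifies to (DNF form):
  False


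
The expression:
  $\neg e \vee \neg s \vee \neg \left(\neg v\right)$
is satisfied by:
  {v: True, s: False, e: False}
  {s: False, e: False, v: False}
  {v: True, e: True, s: False}
  {e: True, s: False, v: False}
  {v: True, s: True, e: False}
  {s: True, v: False, e: False}
  {v: True, e: True, s: True}


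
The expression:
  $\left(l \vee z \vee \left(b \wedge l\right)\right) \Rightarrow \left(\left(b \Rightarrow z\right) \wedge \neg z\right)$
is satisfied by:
  {z: False, l: False, b: False}
  {b: True, z: False, l: False}
  {l: True, z: False, b: False}


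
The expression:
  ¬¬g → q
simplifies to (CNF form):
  q ∨ ¬g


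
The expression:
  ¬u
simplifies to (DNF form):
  ¬u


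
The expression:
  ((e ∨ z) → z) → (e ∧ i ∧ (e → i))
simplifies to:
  e ∧ (i ∨ ¬z)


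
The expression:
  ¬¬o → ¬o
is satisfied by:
  {o: False}


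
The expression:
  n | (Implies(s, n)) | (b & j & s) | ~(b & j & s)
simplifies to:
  True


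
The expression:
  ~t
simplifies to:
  ~t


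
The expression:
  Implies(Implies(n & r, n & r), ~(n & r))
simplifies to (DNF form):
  ~n | ~r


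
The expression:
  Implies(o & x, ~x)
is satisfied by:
  {o: False, x: False}
  {x: True, o: False}
  {o: True, x: False}


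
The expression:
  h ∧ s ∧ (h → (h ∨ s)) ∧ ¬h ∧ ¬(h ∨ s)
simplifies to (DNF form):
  False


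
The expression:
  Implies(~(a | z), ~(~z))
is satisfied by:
  {a: True, z: True}
  {a: True, z: False}
  {z: True, a: False}


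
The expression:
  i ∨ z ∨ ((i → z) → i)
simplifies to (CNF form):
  i ∨ z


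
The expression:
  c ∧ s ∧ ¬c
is never true.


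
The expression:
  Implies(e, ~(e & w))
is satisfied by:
  {w: False, e: False}
  {e: True, w: False}
  {w: True, e: False}


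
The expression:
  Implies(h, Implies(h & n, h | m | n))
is always true.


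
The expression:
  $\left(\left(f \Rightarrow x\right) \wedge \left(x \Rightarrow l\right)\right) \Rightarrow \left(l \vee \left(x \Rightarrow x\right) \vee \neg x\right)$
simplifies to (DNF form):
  $\text{True}$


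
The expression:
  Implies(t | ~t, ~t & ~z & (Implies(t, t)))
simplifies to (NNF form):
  ~t & ~z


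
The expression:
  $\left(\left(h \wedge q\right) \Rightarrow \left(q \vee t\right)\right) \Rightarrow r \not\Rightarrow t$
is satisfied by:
  {r: True, t: False}


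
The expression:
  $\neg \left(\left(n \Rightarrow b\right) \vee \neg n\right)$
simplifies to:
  $n \wedge \neg b$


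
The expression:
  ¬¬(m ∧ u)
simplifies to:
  m ∧ u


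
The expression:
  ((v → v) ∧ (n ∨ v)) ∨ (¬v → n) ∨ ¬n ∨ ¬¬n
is always true.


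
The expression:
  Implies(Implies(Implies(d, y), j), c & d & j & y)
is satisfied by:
  {c: True, y: True, j: False, d: False}
  {c: True, y: False, j: False, d: False}
  {y: True, d: False, c: False, j: False}
  {d: False, y: False, c: False, j: False}
  {d: True, c: True, y: True, j: False}
  {d: True, y: True, c: False, j: False}
  {j: True, d: True, c: True, y: True}


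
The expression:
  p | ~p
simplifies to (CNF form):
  True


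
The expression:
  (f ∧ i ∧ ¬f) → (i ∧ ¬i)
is always true.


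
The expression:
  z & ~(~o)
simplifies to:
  o & z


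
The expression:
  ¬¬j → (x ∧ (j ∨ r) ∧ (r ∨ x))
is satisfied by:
  {x: True, j: False}
  {j: False, x: False}
  {j: True, x: True}


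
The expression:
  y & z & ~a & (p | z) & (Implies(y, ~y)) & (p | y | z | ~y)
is never true.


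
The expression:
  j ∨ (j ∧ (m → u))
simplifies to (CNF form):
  j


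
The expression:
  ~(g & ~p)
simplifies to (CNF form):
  p | ~g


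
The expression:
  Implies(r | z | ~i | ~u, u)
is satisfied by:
  {u: True}


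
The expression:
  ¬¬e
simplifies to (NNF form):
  e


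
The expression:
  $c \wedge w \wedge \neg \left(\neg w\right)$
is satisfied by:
  {c: True, w: True}


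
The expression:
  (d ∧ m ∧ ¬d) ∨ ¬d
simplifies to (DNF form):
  ¬d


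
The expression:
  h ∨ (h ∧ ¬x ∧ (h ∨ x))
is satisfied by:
  {h: True}


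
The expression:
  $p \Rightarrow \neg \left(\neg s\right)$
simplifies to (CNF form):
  $s \vee \neg p$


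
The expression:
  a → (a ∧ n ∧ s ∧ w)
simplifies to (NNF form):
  (n ∧ s ∧ w) ∨ ¬a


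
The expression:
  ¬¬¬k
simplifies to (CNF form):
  ¬k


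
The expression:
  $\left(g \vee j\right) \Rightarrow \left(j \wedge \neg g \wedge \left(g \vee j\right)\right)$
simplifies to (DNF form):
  $\neg g$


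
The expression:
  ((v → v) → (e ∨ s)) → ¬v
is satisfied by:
  {e: False, v: False, s: False}
  {s: True, e: False, v: False}
  {e: True, s: False, v: False}
  {s: True, e: True, v: False}
  {v: True, s: False, e: False}


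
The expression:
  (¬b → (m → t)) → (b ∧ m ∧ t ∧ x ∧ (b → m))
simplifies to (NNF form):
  m ∧ (b ∨ ¬t) ∧ (t ∨ ¬b) ∧ (x ∨ ¬t)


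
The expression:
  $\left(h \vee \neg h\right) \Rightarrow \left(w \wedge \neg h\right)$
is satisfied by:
  {w: True, h: False}


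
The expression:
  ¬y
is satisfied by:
  {y: False}


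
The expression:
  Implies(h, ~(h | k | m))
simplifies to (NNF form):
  ~h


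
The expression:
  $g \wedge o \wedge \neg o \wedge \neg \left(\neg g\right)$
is never true.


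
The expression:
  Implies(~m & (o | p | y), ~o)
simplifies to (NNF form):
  m | ~o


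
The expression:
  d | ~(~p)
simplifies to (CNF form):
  d | p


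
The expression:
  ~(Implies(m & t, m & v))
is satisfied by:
  {t: True, m: True, v: False}


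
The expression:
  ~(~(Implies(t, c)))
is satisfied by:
  {c: True, t: False}
  {t: False, c: False}
  {t: True, c: True}


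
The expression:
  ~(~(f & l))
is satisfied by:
  {f: True, l: True}


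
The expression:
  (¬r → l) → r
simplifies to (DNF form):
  r ∨ ¬l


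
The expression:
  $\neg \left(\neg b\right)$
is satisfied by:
  {b: True}


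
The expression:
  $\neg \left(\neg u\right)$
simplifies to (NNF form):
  $u$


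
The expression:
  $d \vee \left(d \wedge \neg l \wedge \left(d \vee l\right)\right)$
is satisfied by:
  {d: True}


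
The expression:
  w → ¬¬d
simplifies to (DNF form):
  d ∨ ¬w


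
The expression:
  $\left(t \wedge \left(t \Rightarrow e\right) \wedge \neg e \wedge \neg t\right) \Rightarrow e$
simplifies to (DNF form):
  $\text{True}$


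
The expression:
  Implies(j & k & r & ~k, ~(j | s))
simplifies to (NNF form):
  True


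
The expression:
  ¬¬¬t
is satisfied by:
  {t: False}


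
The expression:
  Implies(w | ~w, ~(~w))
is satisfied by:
  {w: True}


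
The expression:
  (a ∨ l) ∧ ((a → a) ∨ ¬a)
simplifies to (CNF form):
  a ∨ l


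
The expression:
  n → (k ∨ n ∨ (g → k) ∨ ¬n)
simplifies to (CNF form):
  True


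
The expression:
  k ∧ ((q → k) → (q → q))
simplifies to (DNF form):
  k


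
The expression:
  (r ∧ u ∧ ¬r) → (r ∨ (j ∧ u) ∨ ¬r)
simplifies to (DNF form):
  True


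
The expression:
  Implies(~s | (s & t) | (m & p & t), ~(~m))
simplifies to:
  m | (s & ~t)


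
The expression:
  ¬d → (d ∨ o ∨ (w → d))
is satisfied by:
  {d: True, o: True, w: False}
  {d: True, w: False, o: False}
  {o: True, w: False, d: False}
  {o: False, w: False, d: False}
  {d: True, o: True, w: True}
  {d: True, w: True, o: False}
  {o: True, w: True, d: False}


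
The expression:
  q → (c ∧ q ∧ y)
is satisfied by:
  {y: True, c: True, q: False}
  {y: True, c: False, q: False}
  {c: True, y: False, q: False}
  {y: False, c: False, q: False}
  {y: True, q: True, c: True}


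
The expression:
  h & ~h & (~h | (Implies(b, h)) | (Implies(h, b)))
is never true.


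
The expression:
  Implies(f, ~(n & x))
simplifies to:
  ~f | ~n | ~x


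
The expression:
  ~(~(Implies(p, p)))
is always true.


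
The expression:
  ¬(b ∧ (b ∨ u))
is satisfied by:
  {b: False}


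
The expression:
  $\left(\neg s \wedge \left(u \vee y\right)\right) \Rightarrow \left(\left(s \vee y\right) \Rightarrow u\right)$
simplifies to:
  $s \vee u \vee \neg y$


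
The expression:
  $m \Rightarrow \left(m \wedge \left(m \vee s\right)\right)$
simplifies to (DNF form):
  $\text{True}$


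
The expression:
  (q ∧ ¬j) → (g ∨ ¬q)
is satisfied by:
  {g: True, j: True, q: False}
  {g: True, j: False, q: False}
  {j: True, g: False, q: False}
  {g: False, j: False, q: False}
  {g: True, q: True, j: True}
  {g: True, q: True, j: False}
  {q: True, j: True, g: False}


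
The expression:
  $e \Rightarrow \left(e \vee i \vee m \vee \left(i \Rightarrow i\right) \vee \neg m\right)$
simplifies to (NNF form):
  $\text{True}$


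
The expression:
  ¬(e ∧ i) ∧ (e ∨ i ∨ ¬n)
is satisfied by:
  {n: False, e: False, i: False}
  {i: True, n: False, e: False}
  {i: True, n: True, e: False}
  {e: True, n: False, i: False}
  {e: True, n: True, i: False}


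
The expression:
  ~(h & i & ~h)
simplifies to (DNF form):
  True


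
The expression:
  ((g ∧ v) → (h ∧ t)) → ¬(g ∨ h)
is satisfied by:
  {v: True, t: False, h: False, g: False}
  {v: False, t: False, h: False, g: False}
  {g: True, v: True, t: False, h: False}
  {t: True, v: True, g: False, h: False}
  {t: True, g: False, v: False, h: False}
  {g: True, t: True, v: True, h: False}
  {g: True, h: True, v: True, t: False}


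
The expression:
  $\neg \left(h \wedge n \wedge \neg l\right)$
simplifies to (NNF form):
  $l \vee \neg h \vee \neg n$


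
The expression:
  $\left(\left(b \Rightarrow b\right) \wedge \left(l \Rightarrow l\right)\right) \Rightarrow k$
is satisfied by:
  {k: True}


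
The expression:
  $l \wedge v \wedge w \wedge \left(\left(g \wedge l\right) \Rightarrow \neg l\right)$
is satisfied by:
  {v: True, w: True, l: True, g: False}


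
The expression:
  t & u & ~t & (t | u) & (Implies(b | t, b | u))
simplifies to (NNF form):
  False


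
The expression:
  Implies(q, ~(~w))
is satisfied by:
  {w: True, q: False}
  {q: False, w: False}
  {q: True, w: True}


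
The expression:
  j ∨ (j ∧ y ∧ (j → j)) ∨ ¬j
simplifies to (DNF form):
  True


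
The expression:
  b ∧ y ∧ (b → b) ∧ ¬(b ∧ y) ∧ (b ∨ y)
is never true.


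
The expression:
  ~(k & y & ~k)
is always true.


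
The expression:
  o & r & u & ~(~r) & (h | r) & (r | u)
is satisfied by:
  {r: True, u: True, o: True}


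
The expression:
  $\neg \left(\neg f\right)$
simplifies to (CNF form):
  $f$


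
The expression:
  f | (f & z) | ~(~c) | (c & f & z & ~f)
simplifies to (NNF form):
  c | f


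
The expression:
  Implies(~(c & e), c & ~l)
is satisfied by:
  {c: True, e: True, l: False}
  {c: True, l: False, e: False}
  {c: True, e: True, l: True}


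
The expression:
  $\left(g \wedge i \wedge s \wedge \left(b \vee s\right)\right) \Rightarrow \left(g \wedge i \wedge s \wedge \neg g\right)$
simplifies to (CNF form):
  $\neg g \vee \neg i \vee \neg s$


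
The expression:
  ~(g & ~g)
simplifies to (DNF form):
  True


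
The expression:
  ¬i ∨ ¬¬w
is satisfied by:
  {w: True, i: False}
  {i: False, w: False}
  {i: True, w: True}


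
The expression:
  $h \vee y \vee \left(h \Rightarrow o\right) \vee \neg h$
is always true.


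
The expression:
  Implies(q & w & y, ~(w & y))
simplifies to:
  ~q | ~w | ~y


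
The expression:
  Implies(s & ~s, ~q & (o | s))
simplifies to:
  True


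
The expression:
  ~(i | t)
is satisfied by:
  {i: False, t: False}


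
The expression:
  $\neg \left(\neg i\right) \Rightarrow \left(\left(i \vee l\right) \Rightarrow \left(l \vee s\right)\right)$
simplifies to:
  $l \vee s \vee \neg i$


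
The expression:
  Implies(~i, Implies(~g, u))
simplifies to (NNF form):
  g | i | u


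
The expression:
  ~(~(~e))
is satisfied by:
  {e: False}


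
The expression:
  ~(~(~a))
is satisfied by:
  {a: False}


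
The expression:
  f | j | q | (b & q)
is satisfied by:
  {q: True, f: True, j: True}
  {q: True, f: True, j: False}
  {q: True, j: True, f: False}
  {q: True, j: False, f: False}
  {f: True, j: True, q: False}
  {f: True, j: False, q: False}
  {j: True, f: False, q: False}


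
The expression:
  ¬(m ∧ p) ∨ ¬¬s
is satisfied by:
  {s: True, p: False, m: False}
  {p: False, m: False, s: False}
  {s: True, m: True, p: False}
  {m: True, p: False, s: False}
  {s: True, p: True, m: False}
  {p: True, s: False, m: False}
  {s: True, m: True, p: True}


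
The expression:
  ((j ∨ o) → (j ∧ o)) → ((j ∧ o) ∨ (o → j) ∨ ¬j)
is always true.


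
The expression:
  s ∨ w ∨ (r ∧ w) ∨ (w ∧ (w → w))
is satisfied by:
  {s: True, w: True}
  {s: True, w: False}
  {w: True, s: False}


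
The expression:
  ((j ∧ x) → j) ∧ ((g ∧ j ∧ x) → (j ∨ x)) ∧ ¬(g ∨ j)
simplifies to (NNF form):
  ¬g ∧ ¬j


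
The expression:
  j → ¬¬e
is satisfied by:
  {e: True, j: False}
  {j: False, e: False}
  {j: True, e: True}


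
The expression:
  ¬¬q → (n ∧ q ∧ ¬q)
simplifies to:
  ¬q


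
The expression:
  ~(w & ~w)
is always true.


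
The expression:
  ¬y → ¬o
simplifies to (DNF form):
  y ∨ ¬o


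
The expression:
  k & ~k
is never true.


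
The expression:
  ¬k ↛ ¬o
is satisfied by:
  {o: True, k: False}


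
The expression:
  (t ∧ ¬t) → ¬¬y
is always true.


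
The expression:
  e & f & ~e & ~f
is never true.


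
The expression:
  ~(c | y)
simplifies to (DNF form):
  ~c & ~y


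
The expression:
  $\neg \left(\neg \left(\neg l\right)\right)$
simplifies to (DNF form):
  $\neg l$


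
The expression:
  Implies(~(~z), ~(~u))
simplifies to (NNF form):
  u | ~z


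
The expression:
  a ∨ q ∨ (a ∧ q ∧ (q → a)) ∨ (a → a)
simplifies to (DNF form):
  True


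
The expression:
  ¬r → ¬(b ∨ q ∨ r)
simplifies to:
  r ∨ (¬b ∧ ¬q)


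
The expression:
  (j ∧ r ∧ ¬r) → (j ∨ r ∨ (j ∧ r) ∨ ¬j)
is always true.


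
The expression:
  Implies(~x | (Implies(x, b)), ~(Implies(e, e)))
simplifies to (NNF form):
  x & ~b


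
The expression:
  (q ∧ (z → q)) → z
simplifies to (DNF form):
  z ∨ ¬q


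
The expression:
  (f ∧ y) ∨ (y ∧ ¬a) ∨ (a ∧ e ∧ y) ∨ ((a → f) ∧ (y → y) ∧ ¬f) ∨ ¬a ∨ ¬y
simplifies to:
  e ∨ f ∨ ¬a ∨ ¬y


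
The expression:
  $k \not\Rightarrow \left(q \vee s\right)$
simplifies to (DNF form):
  $k \wedge \neg q \wedge \neg s$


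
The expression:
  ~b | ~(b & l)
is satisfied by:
  {l: False, b: False}
  {b: True, l: False}
  {l: True, b: False}


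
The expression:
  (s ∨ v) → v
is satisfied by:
  {v: True, s: False}
  {s: False, v: False}
  {s: True, v: True}


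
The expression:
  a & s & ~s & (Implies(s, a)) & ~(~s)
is never true.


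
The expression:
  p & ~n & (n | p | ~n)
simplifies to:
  p & ~n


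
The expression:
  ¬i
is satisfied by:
  {i: False}


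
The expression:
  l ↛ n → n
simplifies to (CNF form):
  n ∨ ¬l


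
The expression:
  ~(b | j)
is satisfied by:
  {j: False, b: False}


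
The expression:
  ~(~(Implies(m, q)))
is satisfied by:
  {q: True, m: False}
  {m: False, q: False}
  {m: True, q: True}


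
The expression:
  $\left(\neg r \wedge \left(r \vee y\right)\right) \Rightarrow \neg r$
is always true.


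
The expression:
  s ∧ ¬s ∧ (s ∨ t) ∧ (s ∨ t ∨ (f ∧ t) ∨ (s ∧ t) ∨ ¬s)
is never true.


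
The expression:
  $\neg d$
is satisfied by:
  {d: False}


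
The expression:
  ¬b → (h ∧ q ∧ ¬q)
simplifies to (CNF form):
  b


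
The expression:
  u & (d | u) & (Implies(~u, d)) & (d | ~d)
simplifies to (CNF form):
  u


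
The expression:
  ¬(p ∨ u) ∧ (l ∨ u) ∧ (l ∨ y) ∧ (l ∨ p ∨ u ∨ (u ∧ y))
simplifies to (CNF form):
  l ∧ ¬p ∧ ¬u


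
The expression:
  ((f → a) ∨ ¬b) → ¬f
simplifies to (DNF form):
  (b ∧ ¬a) ∨ ¬f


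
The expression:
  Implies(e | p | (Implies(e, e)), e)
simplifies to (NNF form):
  e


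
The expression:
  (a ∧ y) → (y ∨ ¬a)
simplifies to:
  True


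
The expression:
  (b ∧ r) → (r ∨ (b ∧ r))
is always true.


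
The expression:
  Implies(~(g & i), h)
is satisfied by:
  {i: True, h: True, g: True}
  {i: True, h: True, g: False}
  {h: True, g: True, i: False}
  {h: True, g: False, i: False}
  {i: True, g: True, h: False}


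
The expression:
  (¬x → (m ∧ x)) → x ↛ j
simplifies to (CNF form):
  ¬j ∨ ¬x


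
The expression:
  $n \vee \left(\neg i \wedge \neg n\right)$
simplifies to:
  $n \vee \neg i$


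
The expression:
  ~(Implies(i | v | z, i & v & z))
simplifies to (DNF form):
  (i & ~v) | (v & ~z) | (z & ~i)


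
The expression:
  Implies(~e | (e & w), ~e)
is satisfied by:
  {w: False, e: False}
  {e: True, w: False}
  {w: True, e: False}


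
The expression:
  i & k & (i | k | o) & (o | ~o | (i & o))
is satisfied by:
  {i: True, k: True}


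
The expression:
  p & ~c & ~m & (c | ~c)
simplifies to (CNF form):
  p & ~c & ~m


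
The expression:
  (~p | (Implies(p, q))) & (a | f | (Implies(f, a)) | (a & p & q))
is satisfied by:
  {q: True, p: False}
  {p: False, q: False}
  {p: True, q: True}


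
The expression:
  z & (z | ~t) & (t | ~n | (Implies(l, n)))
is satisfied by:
  {z: True}


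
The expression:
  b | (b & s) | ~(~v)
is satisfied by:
  {b: True, v: True}
  {b: True, v: False}
  {v: True, b: False}


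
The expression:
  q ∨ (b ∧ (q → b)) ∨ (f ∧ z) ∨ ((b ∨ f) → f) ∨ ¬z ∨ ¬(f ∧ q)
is always true.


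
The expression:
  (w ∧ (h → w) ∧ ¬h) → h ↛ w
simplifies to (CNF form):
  h ∨ ¬w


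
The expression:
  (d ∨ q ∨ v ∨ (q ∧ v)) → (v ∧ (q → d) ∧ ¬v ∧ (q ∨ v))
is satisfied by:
  {q: False, v: False, d: False}


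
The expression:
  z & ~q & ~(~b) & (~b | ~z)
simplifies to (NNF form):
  False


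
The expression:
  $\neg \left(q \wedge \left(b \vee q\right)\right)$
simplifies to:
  $\neg q$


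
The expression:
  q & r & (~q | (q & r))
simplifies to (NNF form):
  q & r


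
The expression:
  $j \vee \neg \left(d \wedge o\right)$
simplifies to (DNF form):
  $j \vee \neg d \vee \neg o$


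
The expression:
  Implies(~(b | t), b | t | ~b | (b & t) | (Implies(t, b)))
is always true.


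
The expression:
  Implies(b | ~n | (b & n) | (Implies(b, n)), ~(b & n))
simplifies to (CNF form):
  ~b | ~n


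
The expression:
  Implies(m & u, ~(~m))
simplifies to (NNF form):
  True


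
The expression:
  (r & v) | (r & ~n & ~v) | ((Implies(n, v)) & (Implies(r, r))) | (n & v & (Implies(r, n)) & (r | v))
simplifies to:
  v | ~n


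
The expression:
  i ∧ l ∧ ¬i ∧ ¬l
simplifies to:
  False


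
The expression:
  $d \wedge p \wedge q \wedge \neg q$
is never true.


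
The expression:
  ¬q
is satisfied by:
  {q: False}


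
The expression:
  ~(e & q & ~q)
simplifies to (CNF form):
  True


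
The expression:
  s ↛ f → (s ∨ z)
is always true.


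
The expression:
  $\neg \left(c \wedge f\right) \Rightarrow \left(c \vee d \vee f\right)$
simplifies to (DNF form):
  $c \vee d \vee f$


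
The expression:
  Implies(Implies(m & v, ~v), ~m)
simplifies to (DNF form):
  v | ~m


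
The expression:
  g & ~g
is never true.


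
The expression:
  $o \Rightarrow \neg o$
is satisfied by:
  {o: False}


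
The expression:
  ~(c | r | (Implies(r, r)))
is never true.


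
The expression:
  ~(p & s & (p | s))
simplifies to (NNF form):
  ~p | ~s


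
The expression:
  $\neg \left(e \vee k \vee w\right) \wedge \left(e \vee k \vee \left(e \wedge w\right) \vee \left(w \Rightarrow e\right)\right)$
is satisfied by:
  {e: False, w: False, k: False}


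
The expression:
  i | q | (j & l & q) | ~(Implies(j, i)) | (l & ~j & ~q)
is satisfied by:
  {i: True, q: True, l: True, j: True}
  {i: True, q: True, l: True, j: False}
  {i: True, q: True, j: True, l: False}
  {i: True, q: True, j: False, l: False}
  {i: True, l: True, j: True, q: False}
  {i: True, l: True, j: False, q: False}
  {i: True, l: False, j: True, q: False}
  {i: True, l: False, j: False, q: False}
  {q: True, l: True, j: True, i: False}
  {q: True, l: True, j: False, i: False}
  {q: True, j: True, l: False, i: False}
  {q: True, j: False, l: False, i: False}
  {l: True, j: True, q: False, i: False}
  {l: True, q: False, j: False, i: False}
  {j: True, q: False, l: False, i: False}


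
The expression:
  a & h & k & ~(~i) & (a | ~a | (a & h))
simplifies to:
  a & h & i & k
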